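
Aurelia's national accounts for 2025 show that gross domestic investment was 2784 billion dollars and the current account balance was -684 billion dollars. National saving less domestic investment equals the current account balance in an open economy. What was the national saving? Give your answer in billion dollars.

2100

S = I + CA = 2784 + (-684) = 2100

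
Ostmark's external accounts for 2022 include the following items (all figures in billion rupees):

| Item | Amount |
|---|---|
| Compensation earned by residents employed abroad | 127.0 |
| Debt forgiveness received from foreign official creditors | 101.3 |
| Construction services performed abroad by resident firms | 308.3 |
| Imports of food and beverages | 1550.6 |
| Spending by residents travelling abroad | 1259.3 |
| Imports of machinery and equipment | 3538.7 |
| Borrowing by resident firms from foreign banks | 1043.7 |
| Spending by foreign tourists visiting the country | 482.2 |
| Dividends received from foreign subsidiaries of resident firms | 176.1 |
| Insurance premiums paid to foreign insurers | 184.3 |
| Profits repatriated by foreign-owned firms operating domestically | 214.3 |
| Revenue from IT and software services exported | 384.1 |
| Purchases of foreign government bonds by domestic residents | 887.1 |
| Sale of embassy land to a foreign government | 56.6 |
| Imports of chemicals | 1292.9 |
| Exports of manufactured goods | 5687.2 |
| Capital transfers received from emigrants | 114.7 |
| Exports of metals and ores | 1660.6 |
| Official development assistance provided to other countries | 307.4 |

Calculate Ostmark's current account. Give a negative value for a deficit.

Goods: 1660.6 - 1292.9 - 1550.6 - 3538.7 + 5687.2 = 965.6
Services: -1259.3 - 184.3 + 384.1 + 482.2 + 308.3 = -269.0
Primary income: 127.0 - 214.3 + 176.1 = 88.8
Secondary income: -307.4
Current account = 965.6 + (-269.0) + 88.8 + (-307.4) = 478.0
(Excluded from the current account — capital account: debt forgiveness received from foreign official creditors 101.3, sale of embassy land to a foreign government 56.6, capital transfers received from emigrants 114.7; financial account: borrowing by resident firms from foreign banks 1043.7, purchases of foreign government bonds by domestic residents 887.1.)

478.0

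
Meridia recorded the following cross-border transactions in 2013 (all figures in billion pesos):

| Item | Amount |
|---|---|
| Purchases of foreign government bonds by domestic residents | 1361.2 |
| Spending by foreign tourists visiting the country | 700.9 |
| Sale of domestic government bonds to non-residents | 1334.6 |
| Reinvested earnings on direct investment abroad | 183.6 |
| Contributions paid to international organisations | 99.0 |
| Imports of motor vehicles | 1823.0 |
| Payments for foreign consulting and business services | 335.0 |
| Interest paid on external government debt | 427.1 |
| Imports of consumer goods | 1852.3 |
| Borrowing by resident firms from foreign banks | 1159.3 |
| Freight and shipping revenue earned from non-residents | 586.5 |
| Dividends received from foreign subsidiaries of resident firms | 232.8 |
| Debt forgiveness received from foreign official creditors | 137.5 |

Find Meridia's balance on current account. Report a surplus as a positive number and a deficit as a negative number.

-2832.6

Goods: -1852.3 - 1823.0 = -3675.3
Services: 586.5 + 700.9 - 335.0 = 952.4
Primary income: 232.8 - 427.1 + 183.6 = -10.7
Secondary income: -99.0
Current account = (-3675.3) + 952.4 + (-10.7) + (-99.0) = -2832.6
(Excluded from the current account — financial account: purchases of foreign government bonds by domestic residents 1361.2, sale of domestic government bonds to non-residents 1334.6, borrowing by resident firms from foreign banks 1159.3; capital account: debt forgiveness received from foreign official creditors 137.5.)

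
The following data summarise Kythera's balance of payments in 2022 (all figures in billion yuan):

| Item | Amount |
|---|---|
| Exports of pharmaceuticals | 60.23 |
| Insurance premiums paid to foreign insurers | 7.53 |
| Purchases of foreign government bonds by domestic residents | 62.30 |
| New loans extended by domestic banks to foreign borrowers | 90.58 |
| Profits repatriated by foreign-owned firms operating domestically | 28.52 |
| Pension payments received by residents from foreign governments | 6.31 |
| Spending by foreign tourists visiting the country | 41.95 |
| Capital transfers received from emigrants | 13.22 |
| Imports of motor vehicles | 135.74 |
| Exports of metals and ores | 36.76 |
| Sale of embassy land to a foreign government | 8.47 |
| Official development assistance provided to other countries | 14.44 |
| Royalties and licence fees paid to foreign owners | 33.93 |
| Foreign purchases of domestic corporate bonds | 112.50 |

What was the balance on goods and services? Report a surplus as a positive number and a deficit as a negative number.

Goods: 36.76 + 60.23 - 135.74 = -38.75
Services: 41.95 - 7.53 - 33.93 = 0.49
Trade balance = -38.75 + 0.49 = -38.26
(Excluded from the trade balance — financial account: purchases of foreign government bonds by domestic residents 62.30, new loans extended by domestic banks to foreign borrowers 90.58, foreign purchases of domestic corporate bonds 112.50; primary income: profits repatriated by foreign-owned firms operating domestically 28.52; secondary income: pension payments received by residents from foreign governments 6.31, official development assistance provided to other countries 14.44; capital account: capital transfers received from emigrants 13.22, sale of embassy land to a foreign government 8.47.)

-38.26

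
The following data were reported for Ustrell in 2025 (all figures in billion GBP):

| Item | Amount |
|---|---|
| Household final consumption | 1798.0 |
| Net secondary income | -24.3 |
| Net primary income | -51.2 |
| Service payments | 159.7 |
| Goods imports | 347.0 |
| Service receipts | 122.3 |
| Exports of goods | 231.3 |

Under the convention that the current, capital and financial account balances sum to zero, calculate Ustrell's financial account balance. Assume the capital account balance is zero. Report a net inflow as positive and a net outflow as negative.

228.6

Goods balance = 231.3 - 347.0 = -115.7
Services balance = 122.3 - 159.7 = -37.4
Trade balance (goods + services) = -115.7 + (-37.4) = -153.1
Net primary income = -51.2
Net secondary income = -24.3
Current account = -153.1 + (-51.2) + (-24.3) = -228.6
Financial account = -(-228.6) = 228.6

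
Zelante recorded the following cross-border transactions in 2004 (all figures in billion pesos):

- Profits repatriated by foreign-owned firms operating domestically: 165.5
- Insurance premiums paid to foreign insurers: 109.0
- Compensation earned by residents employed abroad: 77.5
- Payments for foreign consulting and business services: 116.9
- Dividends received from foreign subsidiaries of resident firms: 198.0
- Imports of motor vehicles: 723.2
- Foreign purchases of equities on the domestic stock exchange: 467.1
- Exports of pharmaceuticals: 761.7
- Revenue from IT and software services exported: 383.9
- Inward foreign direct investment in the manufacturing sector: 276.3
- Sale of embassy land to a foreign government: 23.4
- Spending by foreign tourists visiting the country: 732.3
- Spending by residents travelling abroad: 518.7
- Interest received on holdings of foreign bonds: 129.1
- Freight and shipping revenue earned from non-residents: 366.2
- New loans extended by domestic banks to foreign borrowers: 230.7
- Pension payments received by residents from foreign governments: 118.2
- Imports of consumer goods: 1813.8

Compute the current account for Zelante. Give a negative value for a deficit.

Goods: 761.7 - 723.2 - 1813.8 = -1775.3
Services: 366.2 - 518.7 + 383.9 - 116.9 + 732.3 - 109.0 = 737.8
Primary income: 77.5 + 129.1 - 165.5 + 198.0 = 239.1
Secondary income: 118.2
Current account = (-1775.3) + 737.8 + 239.1 + 118.2 = -680.2
(Excluded from the current account — financial account: foreign purchases of equities on the domestic stock exchange 467.1, inward foreign direct investment in the manufacturing sector 276.3, new loans extended by domestic banks to foreign borrowers 230.7; capital account: sale of embassy land to a foreign government 23.4.)

-680.2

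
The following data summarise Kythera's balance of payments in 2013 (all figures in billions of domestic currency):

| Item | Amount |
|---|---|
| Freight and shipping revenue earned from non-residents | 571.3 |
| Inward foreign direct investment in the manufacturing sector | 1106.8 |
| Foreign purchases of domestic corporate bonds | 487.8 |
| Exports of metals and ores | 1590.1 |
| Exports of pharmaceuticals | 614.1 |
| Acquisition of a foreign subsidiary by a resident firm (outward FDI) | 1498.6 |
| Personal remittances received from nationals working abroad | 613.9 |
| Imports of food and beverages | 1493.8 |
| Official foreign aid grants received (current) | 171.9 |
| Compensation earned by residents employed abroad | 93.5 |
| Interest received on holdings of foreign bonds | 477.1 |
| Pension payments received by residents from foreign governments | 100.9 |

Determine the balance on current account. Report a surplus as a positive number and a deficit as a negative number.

2739.0

Goods: -1493.8 + 614.1 + 1590.1 = 710.4
Services: 571.3
Primary income: 93.5 + 477.1 = 570.6
Secondary income: 613.9 + 171.9 + 100.9 = 886.7
Current account = 710.4 + 571.3 + 570.6 + 886.7 = 2739.0
(Excluded from the current account — financial account: inward foreign direct investment in the manufacturing sector 1106.8, foreign purchases of domestic corporate bonds 487.8, acquisition of a foreign subsidiary by a resident firm (outward FDI) 1498.6.)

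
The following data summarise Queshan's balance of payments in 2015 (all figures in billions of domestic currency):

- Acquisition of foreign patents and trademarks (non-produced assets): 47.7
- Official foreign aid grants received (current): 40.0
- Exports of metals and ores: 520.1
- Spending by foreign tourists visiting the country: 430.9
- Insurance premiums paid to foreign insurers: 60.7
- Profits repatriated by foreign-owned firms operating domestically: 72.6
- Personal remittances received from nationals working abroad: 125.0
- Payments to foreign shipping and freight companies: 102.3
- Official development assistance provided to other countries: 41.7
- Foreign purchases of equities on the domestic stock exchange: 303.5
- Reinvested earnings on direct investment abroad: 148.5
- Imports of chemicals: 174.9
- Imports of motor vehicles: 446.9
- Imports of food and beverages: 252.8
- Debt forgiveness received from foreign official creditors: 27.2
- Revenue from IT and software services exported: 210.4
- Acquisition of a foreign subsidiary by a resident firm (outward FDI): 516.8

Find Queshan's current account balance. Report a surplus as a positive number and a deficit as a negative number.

323.0

Goods: -446.9 + 520.1 - 174.9 - 252.8 = -354.5
Services: -102.3 + 430.9 - 60.7 + 210.4 = 478.3
Primary income: -72.6 + 148.5 = 75.9
Secondary income: -41.7 + 40.0 + 125.0 = 123.3
Current account = (-354.5) + 478.3 + 75.9 + 123.3 = 323.0
(Excluded from the current account — capital account: acquisition of foreign patents and trademarks (non-produced assets) 47.7, debt forgiveness received from foreign official creditors 27.2; financial account: foreign purchases of equities on the domestic stock exchange 303.5, acquisition of a foreign subsidiary by a resident firm (outward FDI) 516.8.)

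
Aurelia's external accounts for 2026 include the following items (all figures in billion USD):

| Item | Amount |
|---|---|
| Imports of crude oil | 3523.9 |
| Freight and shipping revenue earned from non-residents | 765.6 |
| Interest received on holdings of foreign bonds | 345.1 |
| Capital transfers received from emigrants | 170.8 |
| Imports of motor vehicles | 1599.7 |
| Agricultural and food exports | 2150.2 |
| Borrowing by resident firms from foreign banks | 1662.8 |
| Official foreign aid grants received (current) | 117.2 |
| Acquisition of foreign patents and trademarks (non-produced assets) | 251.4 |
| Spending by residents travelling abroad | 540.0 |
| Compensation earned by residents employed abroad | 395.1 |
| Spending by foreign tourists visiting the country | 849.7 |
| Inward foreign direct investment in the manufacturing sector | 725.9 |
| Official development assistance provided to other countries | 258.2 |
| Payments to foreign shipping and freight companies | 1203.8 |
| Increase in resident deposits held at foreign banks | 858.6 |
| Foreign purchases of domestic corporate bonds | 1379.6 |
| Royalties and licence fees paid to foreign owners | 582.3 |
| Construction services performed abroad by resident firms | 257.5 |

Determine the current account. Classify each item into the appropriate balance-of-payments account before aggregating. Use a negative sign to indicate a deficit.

-2827.5

Goods: -3523.9 - 1599.7 + 2150.2 = -2973.4
Services: 257.5 - 582.3 - 1203.8 + 765.6 - 540.0 + 849.7 = -453.3
Primary income: 395.1 + 345.1 = 740.2
Secondary income: -258.2 + 117.2 = -141.0
Current account = (-2973.4) + (-453.3) + 740.2 + (-141.0) = -2827.5
(Excluded from the current account — capital account: capital transfers received from emigrants 170.8, acquisition of foreign patents and trademarks (non-produced assets) 251.4; financial account: borrowing by resident firms from foreign banks 1662.8, inward foreign direct investment in the manufacturing sector 725.9, increase in resident deposits held at foreign banks 858.6, foreign purchases of domestic corporate bonds 1379.6.)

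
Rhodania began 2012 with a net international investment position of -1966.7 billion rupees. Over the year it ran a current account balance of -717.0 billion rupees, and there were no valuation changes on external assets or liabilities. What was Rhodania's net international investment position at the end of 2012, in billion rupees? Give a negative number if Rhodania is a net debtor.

With no valuation effects, change in NIIP = current account = -717.0
End-of-year NIIP = -1966.7 + (-717.0) = -2683.7

-2683.7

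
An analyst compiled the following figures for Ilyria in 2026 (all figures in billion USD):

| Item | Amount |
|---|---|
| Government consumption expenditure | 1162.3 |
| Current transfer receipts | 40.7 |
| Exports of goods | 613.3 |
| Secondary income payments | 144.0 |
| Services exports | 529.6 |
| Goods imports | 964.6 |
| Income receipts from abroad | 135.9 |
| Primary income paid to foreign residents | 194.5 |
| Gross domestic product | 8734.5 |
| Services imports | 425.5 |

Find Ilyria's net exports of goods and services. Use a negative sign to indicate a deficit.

Goods balance = 613.3 - 964.6 = -351.3
Services balance = 529.6 - 425.5 = 104.1
Trade balance (goods + services) = -351.3 + 104.1 = -247.2

-247.2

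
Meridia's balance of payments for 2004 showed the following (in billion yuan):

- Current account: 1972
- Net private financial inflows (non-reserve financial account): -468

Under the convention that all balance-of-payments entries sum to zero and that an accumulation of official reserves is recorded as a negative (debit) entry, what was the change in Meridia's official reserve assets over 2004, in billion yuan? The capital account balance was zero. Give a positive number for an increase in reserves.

1504

Official reserve transactions balance = -(1972 + (-468)) = -1504
An accumulation of reserves is recorded as a debit (negative entry), so the change in the stock of reserves is the negative of that balance.
Change in official reserves = -(-1504) = 1504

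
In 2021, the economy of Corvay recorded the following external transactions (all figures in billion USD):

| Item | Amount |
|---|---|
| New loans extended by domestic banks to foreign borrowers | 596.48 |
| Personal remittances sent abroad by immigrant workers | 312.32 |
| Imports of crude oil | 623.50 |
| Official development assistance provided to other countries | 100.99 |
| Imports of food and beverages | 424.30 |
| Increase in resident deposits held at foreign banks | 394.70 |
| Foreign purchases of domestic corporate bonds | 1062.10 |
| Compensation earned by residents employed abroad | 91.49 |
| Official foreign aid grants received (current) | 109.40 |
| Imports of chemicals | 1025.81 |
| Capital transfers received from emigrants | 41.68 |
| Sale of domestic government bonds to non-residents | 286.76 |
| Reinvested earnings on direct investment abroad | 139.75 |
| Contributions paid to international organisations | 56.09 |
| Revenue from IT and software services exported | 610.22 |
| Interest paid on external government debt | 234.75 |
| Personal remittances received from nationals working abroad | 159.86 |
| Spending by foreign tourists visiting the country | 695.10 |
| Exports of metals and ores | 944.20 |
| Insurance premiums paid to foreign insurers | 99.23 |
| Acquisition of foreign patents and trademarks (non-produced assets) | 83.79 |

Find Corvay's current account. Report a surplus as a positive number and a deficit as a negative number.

-126.97

Goods: -1025.81 + 944.20 - 623.50 - 424.30 = -1129.41
Services: 610.22 + 695.10 - 99.23 = 1206.09
Primary income: -234.75 + 91.49 + 139.75 = -3.51
Secondary income: -56.09 - 312.32 + 159.86 + 109.40 - 100.99 = -200.14
Current account = (-1129.41) + 1206.09 + (-3.51) + (-200.14) = -126.97
(Excluded from the current account — financial account: new loans extended by domestic banks to foreign borrowers 596.48, increase in resident deposits held at foreign banks 394.70, foreign purchases of domestic corporate bonds 1062.10, sale of domestic government bonds to non-residents 286.76; capital account: capital transfers received from emigrants 41.68, acquisition of foreign patents and trademarks (non-produced assets) 83.79.)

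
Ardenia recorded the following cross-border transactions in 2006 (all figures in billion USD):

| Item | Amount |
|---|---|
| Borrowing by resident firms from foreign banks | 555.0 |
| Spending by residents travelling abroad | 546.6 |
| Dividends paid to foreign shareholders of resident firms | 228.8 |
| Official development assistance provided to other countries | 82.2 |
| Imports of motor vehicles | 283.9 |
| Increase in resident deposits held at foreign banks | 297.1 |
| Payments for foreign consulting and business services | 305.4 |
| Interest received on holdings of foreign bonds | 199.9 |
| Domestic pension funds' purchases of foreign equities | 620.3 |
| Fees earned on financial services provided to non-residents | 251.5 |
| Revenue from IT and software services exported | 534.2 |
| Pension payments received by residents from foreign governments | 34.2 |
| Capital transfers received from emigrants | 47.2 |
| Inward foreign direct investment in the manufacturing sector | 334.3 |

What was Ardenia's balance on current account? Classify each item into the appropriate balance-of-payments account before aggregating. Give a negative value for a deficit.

Goods: -283.9
Services: -546.6 + 251.5 + 534.2 - 305.4 = -66.3
Primary income: -228.8 + 199.9 = -28.9
Secondary income: -82.2 + 34.2 = -48.0
Current account = (-283.9) + (-66.3) + (-28.9) + (-48.0) = -427.1
(Excluded from the current account — financial account: borrowing by resident firms from foreign banks 555.0, increase in resident deposits held at foreign banks 297.1, domestic pension funds' purchases of foreign equities 620.3, inward foreign direct investment in the manufacturing sector 334.3; capital account: capital transfers received from emigrants 47.2.)

-427.1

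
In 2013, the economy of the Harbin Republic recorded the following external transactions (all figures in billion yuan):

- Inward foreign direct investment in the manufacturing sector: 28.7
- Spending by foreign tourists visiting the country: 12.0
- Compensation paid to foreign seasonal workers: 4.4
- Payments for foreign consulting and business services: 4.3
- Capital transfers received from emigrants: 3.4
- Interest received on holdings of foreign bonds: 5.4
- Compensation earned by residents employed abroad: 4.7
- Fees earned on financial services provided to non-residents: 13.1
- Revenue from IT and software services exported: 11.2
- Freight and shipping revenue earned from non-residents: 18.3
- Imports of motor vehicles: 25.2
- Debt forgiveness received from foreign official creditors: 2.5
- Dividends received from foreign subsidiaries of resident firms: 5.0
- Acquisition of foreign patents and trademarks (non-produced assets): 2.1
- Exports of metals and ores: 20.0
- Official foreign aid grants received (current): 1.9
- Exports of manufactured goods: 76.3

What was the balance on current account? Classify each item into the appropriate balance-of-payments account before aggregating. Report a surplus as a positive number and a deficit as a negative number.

Goods: 20.0 - 25.2 + 76.3 = 71.1
Services: 12.0 + 13.1 - 4.3 + 11.2 + 18.3 = 50.3
Primary income: 5.0 + 4.7 - 4.4 + 5.4 = 10.7
Secondary income: 1.9
Current account = 71.1 + 50.3 + 10.7 + 1.9 = 134.0
(Excluded from the current account — financial account: inward foreign direct investment in the manufacturing sector 28.7; capital account: capital transfers received from emigrants 3.4, debt forgiveness received from foreign official creditors 2.5, acquisition of foreign patents and trademarks (non-produced assets) 2.1.)

134.0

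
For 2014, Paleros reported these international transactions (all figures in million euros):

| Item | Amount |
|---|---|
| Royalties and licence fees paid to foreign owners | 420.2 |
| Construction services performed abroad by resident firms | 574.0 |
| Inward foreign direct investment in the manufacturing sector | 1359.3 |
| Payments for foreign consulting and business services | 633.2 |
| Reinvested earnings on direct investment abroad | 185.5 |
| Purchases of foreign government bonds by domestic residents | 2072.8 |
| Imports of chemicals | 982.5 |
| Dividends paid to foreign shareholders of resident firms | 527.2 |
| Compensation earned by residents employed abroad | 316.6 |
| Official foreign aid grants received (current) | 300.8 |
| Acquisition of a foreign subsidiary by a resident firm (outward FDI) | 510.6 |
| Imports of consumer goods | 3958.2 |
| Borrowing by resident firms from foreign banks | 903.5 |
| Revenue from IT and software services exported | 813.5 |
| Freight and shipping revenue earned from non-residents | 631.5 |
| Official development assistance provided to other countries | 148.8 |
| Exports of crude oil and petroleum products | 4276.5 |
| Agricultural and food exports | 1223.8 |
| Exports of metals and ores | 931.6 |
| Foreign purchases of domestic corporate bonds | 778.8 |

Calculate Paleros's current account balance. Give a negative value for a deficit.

2583.7

Goods: 931.6 - 982.5 + 4276.5 + 1223.8 - 3958.2 = 1491.2
Services: 631.5 - 633.2 + 574.0 + 813.5 - 420.2 = 965.6
Primary income: 185.5 + 316.6 - 527.2 = -25.1
Secondary income: 300.8 - 148.8 = 152.0
Current account = 1491.2 + 965.6 + (-25.1) + 152.0 = 2583.7
(Excluded from the current account — financial account: inward foreign direct investment in the manufacturing sector 1359.3, purchases of foreign government bonds by domestic residents 2072.8, acquisition of a foreign subsidiary by a resident firm (outward FDI) 510.6, borrowing by resident firms from foreign banks 903.5, foreign purchases of domestic corporate bonds 778.8.)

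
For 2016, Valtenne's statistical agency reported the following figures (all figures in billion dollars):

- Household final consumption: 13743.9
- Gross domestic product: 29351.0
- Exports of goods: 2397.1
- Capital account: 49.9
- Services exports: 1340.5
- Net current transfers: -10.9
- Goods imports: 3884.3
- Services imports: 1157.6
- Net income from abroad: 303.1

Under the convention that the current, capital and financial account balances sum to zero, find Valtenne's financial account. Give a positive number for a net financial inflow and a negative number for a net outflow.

962.2

Goods balance = 2397.1 - 3884.3 = -1487.2
Services balance = 1340.5 - 1157.6 = 182.9
Trade balance (goods + services) = -1487.2 + 182.9 = -1304.3
Net primary income = 303.1
Net secondary income = -10.9
Current account = -1304.3 + 303.1 + (-10.9) = -1012.1
Financial account = -(-1012.1 + 49.9) = 962.2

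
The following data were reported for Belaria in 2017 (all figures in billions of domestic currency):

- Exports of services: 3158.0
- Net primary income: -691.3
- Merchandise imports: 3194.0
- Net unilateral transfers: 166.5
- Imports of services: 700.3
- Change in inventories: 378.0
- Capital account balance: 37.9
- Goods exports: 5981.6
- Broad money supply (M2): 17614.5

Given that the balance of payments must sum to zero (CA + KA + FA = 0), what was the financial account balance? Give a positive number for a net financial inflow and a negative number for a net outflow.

Goods balance = 5981.6 - 3194.0 = 2787.6
Services balance = 3158.0 - 700.3 = 2457.7
Trade balance (goods + services) = 2787.6 + 2457.7 = 5245.3
Net primary income = -691.3
Net secondary income = 166.5
Current account = 5245.3 + (-691.3) + 166.5 = 4720.5
Financial account = -(4720.5 + 37.9) = -4758.4

-4758.4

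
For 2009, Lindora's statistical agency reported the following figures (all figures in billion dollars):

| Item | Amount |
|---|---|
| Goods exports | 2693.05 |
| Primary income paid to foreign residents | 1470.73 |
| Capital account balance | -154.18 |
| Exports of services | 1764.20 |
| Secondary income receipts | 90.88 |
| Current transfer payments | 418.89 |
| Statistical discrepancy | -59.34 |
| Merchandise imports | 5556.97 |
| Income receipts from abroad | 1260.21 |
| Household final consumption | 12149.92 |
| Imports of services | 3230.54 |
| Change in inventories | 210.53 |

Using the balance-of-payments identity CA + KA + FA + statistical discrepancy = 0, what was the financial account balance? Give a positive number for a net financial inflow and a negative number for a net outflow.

5082.31

Goods balance = 2693.05 - 5556.97 = -2863.92
Services balance = 1764.20 - 3230.54 = -1466.34
Trade balance (goods + services) = -2863.92 + (-1466.34) = -4330.26
Net primary income = 1260.21 - 1470.73 = -210.52
Net secondary income = 90.88 - 418.89 = -328.01
Current account = -4330.26 + (-210.52) + (-328.01) = -4868.79
Financial account = -(-4868.79 + (-154.18) + (-59.34)) = 5082.31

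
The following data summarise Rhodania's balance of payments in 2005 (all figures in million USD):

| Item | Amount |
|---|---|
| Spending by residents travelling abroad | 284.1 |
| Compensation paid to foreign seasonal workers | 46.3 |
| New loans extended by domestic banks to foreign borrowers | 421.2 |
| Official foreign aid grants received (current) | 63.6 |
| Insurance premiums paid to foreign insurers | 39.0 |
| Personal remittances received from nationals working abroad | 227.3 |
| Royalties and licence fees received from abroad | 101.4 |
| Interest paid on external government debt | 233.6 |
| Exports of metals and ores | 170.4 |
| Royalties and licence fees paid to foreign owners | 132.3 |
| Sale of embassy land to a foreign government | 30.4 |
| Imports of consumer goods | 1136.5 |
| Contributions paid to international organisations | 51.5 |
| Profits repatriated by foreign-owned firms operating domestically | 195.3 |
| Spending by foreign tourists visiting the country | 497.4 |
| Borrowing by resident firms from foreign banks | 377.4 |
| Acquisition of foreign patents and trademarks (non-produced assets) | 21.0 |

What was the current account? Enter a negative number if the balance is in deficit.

-1058.5

Goods: -1136.5 + 170.4 = -966.1
Services: 101.4 - 132.3 - 284.1 + 497.4 - 39.0 = 143.4
Primary income: -233.6 - 46.3 - 195.3 = -475.2
Secondary income: 227.3 + 63.6 - 51.5 = 239.4
Current account = (-966.1) + 143.4 + (-475.2) + 239.4 = -1058.5
(Excluded from the current account — financial account: new loans extended by domestic banks to foreign borrowers 421.2, borrowing by resident firms from foreign banks 377.4; capital account: sale of embassy land to a foreign government 30.4, acquisition of foreign patents and trademarks (non-produced assets) 21.0.)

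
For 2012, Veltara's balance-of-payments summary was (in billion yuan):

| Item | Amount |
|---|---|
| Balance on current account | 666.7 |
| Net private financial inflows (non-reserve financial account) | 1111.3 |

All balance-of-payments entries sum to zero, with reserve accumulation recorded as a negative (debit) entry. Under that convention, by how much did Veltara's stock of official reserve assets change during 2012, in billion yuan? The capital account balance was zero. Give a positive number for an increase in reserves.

1778.0

Official reserve transactions balance = -(666.7 + 1111.3) = -1778.0
An accumulation of reserves is recorded as a debit (negative entry), so the change in the stock of reserves is the negative of that balance.
Change in official reserves = -(-1778.0) = 1778.0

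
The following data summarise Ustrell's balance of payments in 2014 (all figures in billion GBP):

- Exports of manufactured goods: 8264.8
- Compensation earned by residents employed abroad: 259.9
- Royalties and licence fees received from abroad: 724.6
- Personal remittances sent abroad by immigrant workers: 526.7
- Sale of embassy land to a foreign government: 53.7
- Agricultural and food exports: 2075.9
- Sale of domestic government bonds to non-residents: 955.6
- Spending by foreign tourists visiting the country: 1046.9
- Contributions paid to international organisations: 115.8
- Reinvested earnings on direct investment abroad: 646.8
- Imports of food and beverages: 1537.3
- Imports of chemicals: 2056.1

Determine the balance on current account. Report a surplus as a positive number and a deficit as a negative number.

8783.0

Goods: 8264.8 - 2056.1 + 2075.9 - 1537.3 = 6747.3
Services: 724.6 + 1046.9 = 1771.5
Primary income: 646.8 + 259.9 = 906.7
Secondary income: -526.7 - 115.8 = -642.5
Current account = 6747.3 + 1771.5 + 906.7 + (-642.5) = 8783.0
(Excluded from the current account — capital account: sale of embassy land to a foreign government 53.7; financial account: sale of domestic government bonds to non-residents 955.6.)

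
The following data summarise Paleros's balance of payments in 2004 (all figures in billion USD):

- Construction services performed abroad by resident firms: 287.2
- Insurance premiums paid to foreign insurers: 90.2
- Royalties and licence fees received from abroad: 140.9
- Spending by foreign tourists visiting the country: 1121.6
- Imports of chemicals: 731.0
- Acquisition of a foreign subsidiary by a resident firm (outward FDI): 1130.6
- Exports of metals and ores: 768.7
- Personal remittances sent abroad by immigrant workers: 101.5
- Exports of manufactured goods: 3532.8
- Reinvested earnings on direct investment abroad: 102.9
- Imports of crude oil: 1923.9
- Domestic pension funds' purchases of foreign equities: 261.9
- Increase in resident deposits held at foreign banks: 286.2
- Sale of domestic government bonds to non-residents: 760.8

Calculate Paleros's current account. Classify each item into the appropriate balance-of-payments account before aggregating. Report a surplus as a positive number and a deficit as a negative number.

3107.5

Goods: 3532.8 - 731.0 + 768.7 - 1923.9 = 1646.6
Services: 140.9 - 90.2 + 287.2 + 1121.6 = 1459.5
Primary income: 102.9
Secondary income: -101.5
Current account = 1646.6 + 1459.5 + 102.9 + (-101.5) = 3107.5
(Excluded from the current account — financial account: acquisition of a foreign subsidiary by a resident firm (outward FDI) 1130.6, domestic pension funds' purchases of foreign equities 261.9, increase in resident deposits held at foreign banks 286.2, sale of domestic government bonds to non-residents 760.8.)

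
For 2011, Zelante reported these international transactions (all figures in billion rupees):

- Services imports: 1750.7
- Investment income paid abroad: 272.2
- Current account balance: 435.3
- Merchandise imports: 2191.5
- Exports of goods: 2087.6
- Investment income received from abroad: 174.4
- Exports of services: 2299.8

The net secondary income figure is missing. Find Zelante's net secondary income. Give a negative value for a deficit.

87.9

Current account = goods balance + services balance + net primary income + net secondary income
Sum of the known components = 347.4
Net secondary income = CA - (known components) = 435.3 - 347.4 = 87.9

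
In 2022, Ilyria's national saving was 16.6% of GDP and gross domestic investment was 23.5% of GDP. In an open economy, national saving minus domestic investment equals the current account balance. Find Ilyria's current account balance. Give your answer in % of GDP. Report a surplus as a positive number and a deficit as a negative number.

CA = S - I = 16.6 - 23.5 = -6.9

-6.9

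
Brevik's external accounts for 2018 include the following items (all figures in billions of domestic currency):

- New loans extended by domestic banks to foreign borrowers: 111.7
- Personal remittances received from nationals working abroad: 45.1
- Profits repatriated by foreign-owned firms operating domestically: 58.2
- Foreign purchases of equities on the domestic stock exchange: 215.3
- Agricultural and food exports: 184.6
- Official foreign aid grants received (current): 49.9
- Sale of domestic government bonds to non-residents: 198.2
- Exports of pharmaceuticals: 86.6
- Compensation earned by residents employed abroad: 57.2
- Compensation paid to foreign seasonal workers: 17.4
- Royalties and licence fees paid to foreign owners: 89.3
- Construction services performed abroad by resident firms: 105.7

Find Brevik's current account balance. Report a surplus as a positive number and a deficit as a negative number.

Goods: 86.6 + 184.6 = 271.2
Services: -89.3 + 105.7 = 16.4
Primary income: -17.4 - 58.2 + 57.2 = -18.4
Secondary income: 49.9 + 45.1 = 95.0
Current account = 271.2 + 16.4 + (-18.4) + 95.0 = 364.2
(Excluded from the current account — financial account: new loans extended by domestic banks to foreign borrowers 111.7, foreign purchases of equities on the domestic stock exchange 215.3, sale of domestic government bonds to non-residents 198.2.)

364.2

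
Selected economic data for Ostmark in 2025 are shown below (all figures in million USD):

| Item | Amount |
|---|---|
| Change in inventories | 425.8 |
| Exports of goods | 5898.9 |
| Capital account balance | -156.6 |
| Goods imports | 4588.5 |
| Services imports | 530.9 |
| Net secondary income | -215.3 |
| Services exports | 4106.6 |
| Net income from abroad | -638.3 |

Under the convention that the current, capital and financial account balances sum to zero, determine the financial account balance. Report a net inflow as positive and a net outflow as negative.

-3875.9

Goods balance = 5898.9 - 4588.5 = 1310.4
Services balance = 4106.6 - 530.9 = 3575.7
Trade balance (goods + services) = 1310.4 + 3575.7 = 4886.1
Net primary income = -638.3
Net secondary income = -215.3
Current account = 4886.1 + (-638.3) + (-215.3) = 4032.5
Financial account = -(4032.5 + (-156.6)) = -3875.9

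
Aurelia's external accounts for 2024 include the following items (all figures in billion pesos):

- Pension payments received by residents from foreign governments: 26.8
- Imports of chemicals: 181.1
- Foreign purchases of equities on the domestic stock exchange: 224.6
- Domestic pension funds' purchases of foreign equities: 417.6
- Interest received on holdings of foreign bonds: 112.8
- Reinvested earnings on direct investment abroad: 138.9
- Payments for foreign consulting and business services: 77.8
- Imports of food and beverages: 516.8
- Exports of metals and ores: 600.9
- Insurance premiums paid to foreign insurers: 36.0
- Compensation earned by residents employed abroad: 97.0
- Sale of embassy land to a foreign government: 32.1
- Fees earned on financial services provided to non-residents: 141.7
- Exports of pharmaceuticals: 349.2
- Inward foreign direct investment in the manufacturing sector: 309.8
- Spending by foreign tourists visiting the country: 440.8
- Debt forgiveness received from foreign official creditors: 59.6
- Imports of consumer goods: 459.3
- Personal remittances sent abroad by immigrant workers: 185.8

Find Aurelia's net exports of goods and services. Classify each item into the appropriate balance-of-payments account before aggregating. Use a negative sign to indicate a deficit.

Goods: -459.3 + 600.9 - 516.8 + 349.2 - 181.1 = -207.1
Services: -77.8 - 36.0 + 141.7 + 440.8 = 468.7
Trade balance = -207.1 + 468.7 = 261.6
(Excluded from the trade balance — secondary income: pension payments received by residents from foreign governments 26.8, personal remittances sent abroad by immigrant workers 185.8; financial account: foreign purchases of equities on the domestic stock exchange 224.6, domestic pension funds' purchases of foreign equities 417.6, inward foreign direct investment in the manufacturing sector 309.8; primary income: interest received on holdings of foreign bonds 112.8, reinvested earnings on direct investment abroad 138.9, compensation earned by residents employed abroad 97.0; capital account: sale of embassy land to a foreign government 32.1, debt forgiveness received from foreign official creditors 59.6.)

261.6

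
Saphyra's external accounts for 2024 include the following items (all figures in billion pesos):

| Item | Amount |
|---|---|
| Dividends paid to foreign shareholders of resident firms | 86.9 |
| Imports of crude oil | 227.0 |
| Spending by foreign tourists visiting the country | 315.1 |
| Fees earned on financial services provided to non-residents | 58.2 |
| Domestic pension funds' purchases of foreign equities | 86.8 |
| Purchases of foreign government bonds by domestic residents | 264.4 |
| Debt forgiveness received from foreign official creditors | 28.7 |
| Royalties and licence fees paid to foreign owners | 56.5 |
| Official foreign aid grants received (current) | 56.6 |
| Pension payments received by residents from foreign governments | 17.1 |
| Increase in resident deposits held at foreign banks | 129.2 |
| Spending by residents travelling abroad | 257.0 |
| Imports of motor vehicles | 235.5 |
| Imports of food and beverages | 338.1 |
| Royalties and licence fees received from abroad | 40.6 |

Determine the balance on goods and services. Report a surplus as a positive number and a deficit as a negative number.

-700.2

Goods: -227.0 - 338.1 - 235.5 = -800.6
Services: -56.5 + 315.1 + 40.6 + 58.2 - 257.0 = 100.4
Trade balance = -800.6 + 100.4 = -700.2
(Excluded from the trade balance — primary income: dividends paid to foreign shareholders of resident firms 86.9; financial account: domestic pension funds' purchases of foreign equities 86.8, purchases of foreign government bonds by domestic residents 264.4, increase in resident deposits held at foreign banks 129.2; capital account: debt forgiveness received from foreign official creditors 28.7; secondary income: official foreign aid grants received (current) 56.6, pension payments received by residents from foreign governments 17.1.)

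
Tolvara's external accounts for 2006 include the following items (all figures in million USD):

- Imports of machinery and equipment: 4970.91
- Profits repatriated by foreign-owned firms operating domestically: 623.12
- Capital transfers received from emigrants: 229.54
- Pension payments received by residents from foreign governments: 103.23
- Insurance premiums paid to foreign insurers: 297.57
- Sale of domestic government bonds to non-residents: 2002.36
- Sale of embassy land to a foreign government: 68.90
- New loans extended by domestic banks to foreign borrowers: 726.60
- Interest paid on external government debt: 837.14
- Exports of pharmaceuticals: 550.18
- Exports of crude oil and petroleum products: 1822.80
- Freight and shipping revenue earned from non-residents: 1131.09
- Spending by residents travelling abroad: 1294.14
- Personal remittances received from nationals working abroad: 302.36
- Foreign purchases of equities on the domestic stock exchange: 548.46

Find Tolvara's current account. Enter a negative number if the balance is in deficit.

-4113.22

Goods: -4970.91 + 550.18 + 1822.80 = -2597.93
Services: -297.57 + 1131.09 - 1294.14 = -460.62
Primary income: -837.14 - 623.12 = -1460.26
Secondary income: 103.23 + 302.36 = 405.59
Current account = (-2597.93) + (-460.62) + (-1460.26) + 405.59 = -4113.22
(Excluded from the current account — capital account: capital transfers received from emigrants 229.54, sale of embassy land to a foreign government 68.90; financial account: sale of domestic government bonds to non-residents 2002.36, new loans extended by domestic banks to foreign borrowers 726.60, foreign purchases of equities on the domestic stock exchange 548.46.)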